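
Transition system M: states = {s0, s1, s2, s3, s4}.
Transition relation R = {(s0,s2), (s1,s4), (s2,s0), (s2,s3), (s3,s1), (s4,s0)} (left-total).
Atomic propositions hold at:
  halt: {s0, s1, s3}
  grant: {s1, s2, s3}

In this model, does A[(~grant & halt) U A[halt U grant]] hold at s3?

Sat(~grant) = {s0, s4}
Sat(~grant & halt) = {s0}
A[halt U grant]: least fixpoint, start Z0 = Sat(grant) = {s1, s2, s3}, add states in Sat(halt) with every successor in Z. Z1 = {s0, s1, s2, s3}; fixed.
Sat(A[halt U grant]) = {s0, s1, s2, s3}
A[(~grant & halt) U A[halt U grant]]: least fixpoint, start Z0 = Sat(A[halt U grant]) = {s0, s1, s2, s3}, add states in Sat(~grant & halt) with every successor in Z. Already a fixed point.
Sat(A[(~grant & halt) U A[halt U grant]]) = {s0, s1, s2, s3}
s3 ∈ Sat(A[(~grant & halt) U A[halt U grant]]) = {s0, s1, s2, s3}, so the formula holds at s3.

Yes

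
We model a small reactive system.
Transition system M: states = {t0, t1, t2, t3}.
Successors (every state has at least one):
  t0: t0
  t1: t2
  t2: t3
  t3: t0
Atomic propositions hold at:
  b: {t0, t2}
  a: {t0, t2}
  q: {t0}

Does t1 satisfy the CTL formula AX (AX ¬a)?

Sat(¬a) = {t1, t3}
Sat(AX ¬a) = {s : every successor in {t1, t3}} = {t2}
Sat(AX (AX ¬a)) = {s : every successor in {t2}} = {t1}
t1 ∈ Sat(AX (AX ¬a)) = {t1}, so the formula holds at t1.

Yes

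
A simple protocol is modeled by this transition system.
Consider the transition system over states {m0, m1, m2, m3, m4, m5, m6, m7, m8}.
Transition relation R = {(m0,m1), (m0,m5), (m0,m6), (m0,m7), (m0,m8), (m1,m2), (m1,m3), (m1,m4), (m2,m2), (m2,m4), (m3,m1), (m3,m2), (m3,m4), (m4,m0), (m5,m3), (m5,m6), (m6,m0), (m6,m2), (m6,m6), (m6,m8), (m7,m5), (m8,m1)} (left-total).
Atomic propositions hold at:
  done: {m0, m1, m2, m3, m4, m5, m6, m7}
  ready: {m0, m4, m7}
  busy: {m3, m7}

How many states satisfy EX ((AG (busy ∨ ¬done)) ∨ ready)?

Sat(¬done) = {m8}
Sat(busy ∨ ¬done) = {m3, m7, m8}
AG (busy ∨ ¬done): greatest fixpoint, start Z0 = {m3, m7, m8}, keep only states in Sat with every successor in Z. Z1 = ∅; fixed.
Sat(AG (busy ∨ ¬done)) = ∅
Sat((AG (busy ∨ ¬done)) ∨ ready) = {m0, m4, m7}
Sat(EX ((AG (busy ∨ ¬done)) ∨ ready)) = {s : some successor in {m0, m4, m7}} = {m0, m1, m2, m3, m4, m6}
|Sat(EX ((AG (busy ∨ ¬done)) ∨ ready))| = |{m0, m1, m2, m3, m4, m6}| = 6.

6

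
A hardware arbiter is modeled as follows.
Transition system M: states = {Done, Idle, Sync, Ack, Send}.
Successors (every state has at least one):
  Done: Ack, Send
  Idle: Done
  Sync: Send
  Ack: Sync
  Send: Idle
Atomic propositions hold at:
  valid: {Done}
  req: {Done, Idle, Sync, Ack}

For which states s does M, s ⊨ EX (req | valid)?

Sat(req | valid) = {Done, Idle, Sync, Ack}
Sat(EX (req | valid)) = {s : some successor in {Done, Idle, Sync, Ack}} = {Done, Idle, Ack, Send}

{Done, Idle, Ack, Send}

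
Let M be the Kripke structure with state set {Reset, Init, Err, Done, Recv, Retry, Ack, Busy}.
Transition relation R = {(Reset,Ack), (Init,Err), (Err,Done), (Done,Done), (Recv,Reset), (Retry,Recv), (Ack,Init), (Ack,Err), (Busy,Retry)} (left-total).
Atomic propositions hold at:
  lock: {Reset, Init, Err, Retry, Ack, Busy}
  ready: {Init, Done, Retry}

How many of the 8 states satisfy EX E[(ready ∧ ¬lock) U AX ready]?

Sat(¬lock) = {Done, Recv}
Sat(ready ∧ ¬lock) = {Done}
Sat(AX ready) = {s : every successor in {Init, Done, Retry}} = {Err, Done, Busy}
E[(ready ∧ ¬lock) U AX ready]: least fixpoint, start Z0 = Sat(AX ready) = {Err, Done, Busy}, add states in Sat(ready ∧ ¬lock) with some successor in Z. Already a fixed point.
Sat(E[(ready ∧ ¬lock) U AX ready]) = {Err, Done, Busy}
Sat(EX E[(ready ∧ ¬lock) U AX ready]) = {s : some successor in {Err, Done, Busy}} = {Init, Err, Done, Ack}
|Sat(EX E[(ready ∧ ¬lock) U AX ready])| = |{Init, Err, Done, Ack}| = 4.

4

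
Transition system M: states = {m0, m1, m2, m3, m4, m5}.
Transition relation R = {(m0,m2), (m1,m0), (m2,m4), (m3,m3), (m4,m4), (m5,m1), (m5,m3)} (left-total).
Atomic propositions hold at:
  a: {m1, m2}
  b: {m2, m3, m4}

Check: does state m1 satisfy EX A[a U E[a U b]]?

E[a U b]: least fixpoint, start Z0 = Sat(b) = {m2, m3, m4}, add states in Sat(a) with some successor in Z. Already a fixed point.
Sat(E[a U b]) = {m2, m3, m4}
A[a U E[a U b]]: least fixpoint, start Z0 = Sat(E[a U b]) = {m2, m3, m4}, add states in Sat(a) with every successor in Z. Already a fixed point.
Sat(A[a U E[a U b]]) = {m2, m3, m4}
Sat(EX A[a U E[a U b]]) = {s : some successor in {m2, m3, m4}} = {m0, m2, m3, m4, m5}
m1 ∉ Sat(EX A[a U E[a U b]]) = {m0, m2, m3, m4, m5}, so the formula does not hold at m1.

No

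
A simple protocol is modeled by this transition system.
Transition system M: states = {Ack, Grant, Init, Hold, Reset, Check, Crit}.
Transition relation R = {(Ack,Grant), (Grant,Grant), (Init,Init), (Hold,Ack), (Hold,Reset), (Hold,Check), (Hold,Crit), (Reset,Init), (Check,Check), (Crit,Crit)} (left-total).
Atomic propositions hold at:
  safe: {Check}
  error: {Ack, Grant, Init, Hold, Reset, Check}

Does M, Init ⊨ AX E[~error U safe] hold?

Sat(~error) = {Crit}
E[~error U safe]: least fixpoint, start Z0 = Sat(safe) = {Check}, add states in Sat(~error) with some successor in Z. Already a fixed point.
Sat(E[~error U safe]) = {Check}
Sat(AX E[~error U safe]) = {s : every successor in {Check}} = {Check}
Init ∉ Sat(AX E[~error U safe]) = {Check}, so the formula does not hold at Init.

No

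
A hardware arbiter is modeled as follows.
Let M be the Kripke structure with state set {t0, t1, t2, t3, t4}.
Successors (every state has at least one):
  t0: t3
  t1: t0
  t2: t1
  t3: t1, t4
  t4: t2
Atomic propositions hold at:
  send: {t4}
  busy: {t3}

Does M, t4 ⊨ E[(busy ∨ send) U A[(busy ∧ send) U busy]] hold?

No

Sat(busy ∨ send) = {t3, t4}
Sat(busy ∧ send) = ∅
A[(busy ∧ send) U busy]: least fixpoint, start Z0 = Sat(busy) = {t3}, add states in Sat(busy ∧ send) with every successor in Z. Already a fixed point.
Sat(A[(busy ∧ send) U busy]) = {t3}
E[(busy ∨ send) U A[(busy ∧ send) U busy]]: least fixpoint, start Z0 = Sat(A[(busy ∧ send) U busy]) = {t3}, add states in Sat(busy ∨ send) with some successor in Z. Already a fixed point.
Sat(E[(busy ∨ send) U A[(busy ∧ send) U busy]]) = {t3}
t4 ∉ Sat(E[(busy ∨ send) U A[(busy ∧ send) U busy]]) = {t3}, so the formula does not hold at t4.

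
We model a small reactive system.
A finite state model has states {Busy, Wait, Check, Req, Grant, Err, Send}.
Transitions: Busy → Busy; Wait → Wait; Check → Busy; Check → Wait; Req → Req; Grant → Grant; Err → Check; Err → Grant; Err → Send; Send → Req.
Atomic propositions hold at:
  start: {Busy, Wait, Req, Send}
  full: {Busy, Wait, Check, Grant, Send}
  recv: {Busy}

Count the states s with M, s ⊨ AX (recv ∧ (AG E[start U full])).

1

E[start U full]: least fixpoint, start Z0 = Sat(full) = {Busy, Wait, Check, Grant, Send}, add states in Sat(start) with some successor in Z. Already a fixed point.
Sat(E[start U full]) = {Busy, Wait, Check, Grant, Send}
AG E[start U full]: greatest fixpoint, start Z0 = {Busy, Wait, Check, Grant, Send}, keep only states in Sat with every successor in Z. Z1 = {Busy, Wait, Check, Grant}; fixed.
Sat(AG E[start U full]) = {Busy, Wait, Check, Grant}
Sat(recv ∧ (AG E[start U full])) = {Busy}
Sat(AX (recv ∧ (AG E[start U full]))) = {s : every successor in {Busy}} = {Busy}
|Sat(AX (recv ∧ (AG E[start U full])))| = |{Busy}| = 1.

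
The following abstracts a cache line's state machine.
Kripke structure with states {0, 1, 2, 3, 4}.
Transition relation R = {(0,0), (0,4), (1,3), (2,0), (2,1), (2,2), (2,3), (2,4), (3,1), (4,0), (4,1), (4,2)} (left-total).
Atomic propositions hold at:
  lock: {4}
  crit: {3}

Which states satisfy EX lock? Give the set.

Sat(EX lock) = {s : some successor in {4}} = {0, 2}

{0, 2}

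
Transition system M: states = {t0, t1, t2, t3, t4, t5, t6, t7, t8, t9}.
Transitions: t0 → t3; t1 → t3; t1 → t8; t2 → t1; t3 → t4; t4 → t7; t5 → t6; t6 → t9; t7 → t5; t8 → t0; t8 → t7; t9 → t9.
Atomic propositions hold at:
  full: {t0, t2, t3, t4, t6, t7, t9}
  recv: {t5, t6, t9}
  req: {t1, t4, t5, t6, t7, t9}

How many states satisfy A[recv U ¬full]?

3

Sat(¬full) = {t1, t5, t8}
A[recv U ¬full]: least fixpoint, start Z0 = Sat(¬full) = {t1, t5, t8}, add states in Sat(recv) with every successor in Z. Already a fixed point.
Sat(A[recv U ¬full]) = {t1, t5, t8}
|Sat(A[recv U ¬full])| = |{t1, t5, t8}| = 3.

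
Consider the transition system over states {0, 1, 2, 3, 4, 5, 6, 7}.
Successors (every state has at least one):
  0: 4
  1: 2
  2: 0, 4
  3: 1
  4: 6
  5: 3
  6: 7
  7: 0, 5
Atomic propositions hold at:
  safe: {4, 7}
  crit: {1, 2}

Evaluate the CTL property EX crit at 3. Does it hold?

Yes

Sat(EX crit) = {s : some successor in {1, 2}} = {1, 3}
3 ∈ Sat(EX crit) = {1, 3}, so the formula holds at 3.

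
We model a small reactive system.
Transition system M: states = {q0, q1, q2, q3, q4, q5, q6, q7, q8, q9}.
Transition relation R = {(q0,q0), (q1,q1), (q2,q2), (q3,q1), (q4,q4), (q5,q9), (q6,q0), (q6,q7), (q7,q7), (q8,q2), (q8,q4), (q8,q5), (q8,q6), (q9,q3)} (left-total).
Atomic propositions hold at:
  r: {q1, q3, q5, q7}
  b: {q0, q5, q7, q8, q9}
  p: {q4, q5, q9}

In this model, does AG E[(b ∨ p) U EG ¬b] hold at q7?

No

Sat(b ∨ p) = {q0, q4, q5, q7, q8, q9}
Sat(¬b) = {q1, q2, q3, q4, q6}
EG ¬b: greatest fixpoint, start Z0 = {q1, q2, q3, q4, q6}, keep only states in Sat with some successor in Z. Z1 = {q1, q2, q3, q4}; fixed.
Sat(EG ¬b) = {q1, q2, q3, q4}
E[(b ∨ p) U EG ¬b]: least fixpoint, start Z0 = Sat(EG ¬b) = {q1, q2, q3, q4}, add states in Sat(b ∨ p) with some successor in Z. Z1 = {q1, q2, q3, q4, q8, q9}; Z2 = {q1, q2, q3, q4, q5, q8, q9}; fixed.
Sat(E[(b ∨ p) U EG ¬b]) = {q1, q2, q3, q4, q5, q8, q9}
AG E[(b ∨ p) U EG ¬b]: greatest fixpoint, start Z0 = {q1, q2, q3, q4, q5, q8, q9}, keep only states in Sat with every successor in Z. Z1 = {q1, q2, q3, q4, q5, q9}; fixed.
Sat(AG E[(b ∨ p) U EG ¬b]) = {q1, q2, q3, q4, q5, q9}
q7 ∉ Sat(AG E[(b ∨ p) U EG ¬b]) = {q1, q2, q3, q4, q5, q9}, so the formula does not hold at q7.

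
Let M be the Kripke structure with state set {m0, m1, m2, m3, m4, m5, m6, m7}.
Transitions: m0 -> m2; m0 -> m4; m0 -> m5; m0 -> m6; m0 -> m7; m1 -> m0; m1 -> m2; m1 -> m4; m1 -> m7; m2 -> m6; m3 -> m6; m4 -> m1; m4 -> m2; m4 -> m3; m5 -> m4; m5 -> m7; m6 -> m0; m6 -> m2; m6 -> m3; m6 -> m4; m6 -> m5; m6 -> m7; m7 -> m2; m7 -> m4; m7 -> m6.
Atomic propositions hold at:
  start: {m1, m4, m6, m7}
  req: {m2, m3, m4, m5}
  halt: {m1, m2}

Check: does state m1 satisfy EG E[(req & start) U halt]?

Yes

Sat(req & start) = {m4}
E[(req & start) U halt]: least fixpoint, start Z0 = Sat(halt) = {m1, m2}, add states in Sat(req & start) with some successor in Z. Z1 = {m1, m2, m4}; fixed.
Sat(E[(req & start) U halt]) = {m1, m2, m4}
EG E[(req & start) U halt]: greatest fixpoint, start Z0 = {m1, m2, m4}, keep only states in Sat with some successor in Z. Z1 = {m1, m4}; fixed.
Sat(EG E[(req & start) U halt]) = {m1, m4}
m1 ∈ Sat(EG E[(req & start) U halt]) = {m1, m4}, so the formula holds at m1.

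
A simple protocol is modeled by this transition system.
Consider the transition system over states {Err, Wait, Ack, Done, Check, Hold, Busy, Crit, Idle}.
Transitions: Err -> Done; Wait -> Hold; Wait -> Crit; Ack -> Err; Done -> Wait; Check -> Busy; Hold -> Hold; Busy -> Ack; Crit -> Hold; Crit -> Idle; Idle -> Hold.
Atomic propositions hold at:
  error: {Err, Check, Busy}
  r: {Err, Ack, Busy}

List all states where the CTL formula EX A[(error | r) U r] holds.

{Ack, Check, Busy}

Sat(error | r) = {Err, Ack, Check, Busy}
A[(error | r) U r]: least fixpoint, start Z0 = Sat(r) = {Err, Ack, Busy}, add states in Sat(error | r) with every successor in Z. Z1 = {Err, Ack, Check, Busy}; fixed.
Sat(A[(error | r) U r]) = {Err, Ack, Check, Busy}
Sat(EX A[(error | r) U r]) = {s : some successor in {Err, Ack, Check, Busy}} = {Ack, Check, Busy}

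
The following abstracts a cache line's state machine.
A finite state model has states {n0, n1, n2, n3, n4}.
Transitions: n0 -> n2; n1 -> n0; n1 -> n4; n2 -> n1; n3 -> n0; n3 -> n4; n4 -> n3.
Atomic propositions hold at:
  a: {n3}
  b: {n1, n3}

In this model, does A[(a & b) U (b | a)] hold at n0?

Sat(a & b) = {n3}
Sat(b | a) = {n1, n3}
A[(a & b) U (b | a)]: least fixpoint, start Z0 = Sat((b | a)) = {n1, n3}, add states in Sat(a & b) with every successor in Z. Already a fixed point.
Sat(A[(a & b) U (b | a)]) = {n1, n3}
n0 ∉ Sat(A[(a & b) U (b | a)]) = {n1, n3}, so the formula does not hold at n0.

No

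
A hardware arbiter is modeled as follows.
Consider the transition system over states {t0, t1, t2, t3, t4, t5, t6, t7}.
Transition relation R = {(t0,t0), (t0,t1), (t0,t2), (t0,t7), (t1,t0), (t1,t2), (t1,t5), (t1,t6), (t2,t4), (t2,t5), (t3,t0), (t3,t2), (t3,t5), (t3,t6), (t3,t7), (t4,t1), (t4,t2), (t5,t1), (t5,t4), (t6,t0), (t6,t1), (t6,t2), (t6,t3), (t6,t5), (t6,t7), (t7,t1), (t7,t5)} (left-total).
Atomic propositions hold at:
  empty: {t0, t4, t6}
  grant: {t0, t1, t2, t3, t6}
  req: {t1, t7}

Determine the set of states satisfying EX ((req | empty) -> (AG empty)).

Sat(req | empty) = {t0, t1, t4, t6, t7}
AG empty: greatest fixpoint, start Z0 = {t0, t4, t6}, keep only states in Sat with every successor in Z. Z1 = ∅; fixed.
Sat(AG empty) = ∅
Sat((req | empty) -> (AG empty)) = {t2, t3, t5}
Sat(EX ((req | empty) -> (AG empty))) = {s : some successor in {t2, t3, t5}} = {t0, t1, t2, t3, t4, t6, t7}

{t0, t1, t2, t3, t4, t6, t7}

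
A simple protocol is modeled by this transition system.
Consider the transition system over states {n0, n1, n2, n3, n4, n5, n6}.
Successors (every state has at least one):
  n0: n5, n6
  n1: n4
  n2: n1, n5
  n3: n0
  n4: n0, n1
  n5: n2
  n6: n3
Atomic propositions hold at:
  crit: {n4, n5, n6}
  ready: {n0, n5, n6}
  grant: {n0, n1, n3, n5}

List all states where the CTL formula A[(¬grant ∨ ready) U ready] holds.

{n0, n5, n6}

Sat(¬grant) = {n2, n4, n6}
Sat(¬grant ∨ ready) = {n0, n2, n4, n5, n6}
A[(¬grant ∨ ready) U ready]: least fixpoint, start Z0 = Sat(ready) = {n0, n5, n6}, add states in Sat(¬grant ∨ ready) with every successor in Z. Already a fixed point.
Sat(A[(¬grant ∨ ready) U ready]) = {n0, n5, n6}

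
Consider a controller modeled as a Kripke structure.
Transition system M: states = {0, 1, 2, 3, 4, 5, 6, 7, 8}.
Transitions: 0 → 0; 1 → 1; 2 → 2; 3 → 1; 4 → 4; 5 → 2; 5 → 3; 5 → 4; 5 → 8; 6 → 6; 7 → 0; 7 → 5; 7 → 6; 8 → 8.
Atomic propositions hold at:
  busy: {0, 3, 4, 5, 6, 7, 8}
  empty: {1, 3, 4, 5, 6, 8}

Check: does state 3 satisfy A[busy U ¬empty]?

No

Sat(¬empty) = {0, 2, 7}
A[busy U ¬empty]: least fixpoint, start Z0 = Sat(¬empty) = {0, 2, 7}, add states in Sat(busy) with every successor in Z. Already a fixed point.
Sat(A[busy U ¬empty]) = {0, 2, 7}
3 ∉ Sat(A[busy U ¬empty]) = {0, 2, 7}, so the formula does not hold at 3.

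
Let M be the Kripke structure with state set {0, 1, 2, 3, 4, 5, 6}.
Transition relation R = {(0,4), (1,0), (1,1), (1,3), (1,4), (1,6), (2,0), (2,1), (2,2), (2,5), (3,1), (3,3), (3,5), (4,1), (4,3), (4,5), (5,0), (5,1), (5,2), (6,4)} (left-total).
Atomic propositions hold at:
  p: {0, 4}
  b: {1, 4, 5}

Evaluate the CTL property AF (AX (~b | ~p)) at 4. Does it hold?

Yes

Sat(~b) = {0, 2, 3, 6}
Sat(~p) = {1, 2, 3, 5, 6}
Sat(~b | ~p) = {0, 1, 2, 3, 5, 6}
Sat(AX (~b | ~p)) = {s : every successor in {0, 1, 2, 3, 5, 6}} = {2, 3, 4, 5}
AF (AX (~b | ~p)): least fixpoint, start Z0 = {2, 3, 4, 5}, add states with every successor in Z. Z1 = {0, 2, 3, 4, 5, 6}; fixed.
Sat(AF (AX (~b | ~p))) = {0, 2, 3, 4, 5, 6}
4 ∈ Sat(AF (AX (~b | ~p))) = {0, 2, 3, 4, 5, 6}, so the formula holds at 4.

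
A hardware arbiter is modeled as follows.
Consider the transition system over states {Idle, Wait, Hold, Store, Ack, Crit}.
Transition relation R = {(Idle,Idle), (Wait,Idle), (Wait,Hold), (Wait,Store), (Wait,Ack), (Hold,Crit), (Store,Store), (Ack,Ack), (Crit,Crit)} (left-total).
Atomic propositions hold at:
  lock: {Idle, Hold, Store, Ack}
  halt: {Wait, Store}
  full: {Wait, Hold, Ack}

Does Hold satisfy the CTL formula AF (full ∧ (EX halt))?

No

Sat(EX halt) = {s : some successor in {Wait, Store}} = {Wait, Store}
Sat(full ∧ (EX halt)) = {Wait}
AF (full ∧ (EX halt)): least fixpoint, start Z0 = {Wait}, add states with every successor in Z. Already a fixed point.
Sat(AF (full ∧ (EX halt))) = {Wait}
Hold ∉ Sat(AF (full ∧ (EX halt))) = {Wait}, so the formula does not hold at Hold.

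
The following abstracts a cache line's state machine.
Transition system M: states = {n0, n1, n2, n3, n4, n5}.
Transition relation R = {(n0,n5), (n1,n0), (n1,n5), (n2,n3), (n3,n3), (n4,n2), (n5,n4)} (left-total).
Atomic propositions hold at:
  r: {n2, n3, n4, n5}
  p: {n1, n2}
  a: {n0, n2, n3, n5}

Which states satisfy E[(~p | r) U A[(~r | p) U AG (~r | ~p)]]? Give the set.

Sat(~p) = {n0, n3, n4, n5}
Sat(~p | r) = {n0, n2, n3, n4, n5}
Sat(~r) = {n0, n1}
Sat(~r | p) = {n0, n1, n2}
Sat(~r | ~p) = {n0, n1, n3, n4, n5}
AG (~r | ~p): greatest fixpoint, start Z0 = {n0, n1, n3, n4, n5}, keep only states in Sat with every successor in Z. Z1 = {n0, n1, n3, n5}; Z2 = {n0, n1, n3}; Z3 = {n3}; fixed.
Sat(AG (~r | ~p)) = {n3}
A[(~r | p) U AG (~r | ~p)]: least fixpoint, start Z0 = Sat(AG (~r | ~p)) = {n3}, add states in Sat(~r | p) with every successor in Z. Z1 = {n2, n3}; fixed.
Sat(A[(~r | p) U AG (~r | ~p)]) = {n2, n3}
E[(~p | r) U A[(~r | p) U AG (~r | ~p)]]: least fixpoint, start Z0 = Sat(A[(~r | p) U AG (~r | ~p)]) = {n2, n3}, add states in Sat(~p | r) with some successor in Z. Z1 = {n2, n3, n4}; Z2 = {n2, n3, n4, n5}; Z3 = {n0, n2, n3, n4, n5}; fixed.
Sat(E[(~p | r) U A[(~r | p) U AG (~r | ~p)]]) = {n0, n2, n3, n4, n5}

{n0, n2, n3, n4, n5}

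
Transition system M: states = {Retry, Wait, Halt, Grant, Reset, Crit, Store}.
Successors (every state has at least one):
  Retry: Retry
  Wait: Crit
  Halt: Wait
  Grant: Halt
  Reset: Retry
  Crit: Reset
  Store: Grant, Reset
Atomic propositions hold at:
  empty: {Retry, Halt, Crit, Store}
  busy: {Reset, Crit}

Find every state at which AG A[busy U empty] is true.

{Retry, Reset, Crit}

A[busy U empty]: least fixpoint, start Z0 = Sat(empty) = {Retry, Halt, Crit, Store}, add states in Sat(busy) with every successor in Z. Z1 = {Retry, Halt, Reset, Crit, Store}; fixed.
Sat(A[busy U empty]) = {Retry, Halt, Reset, Crit, Store}
AG A[busy U empty]: greatest fixpoint, start Z0 = {Retry, Halt, Reset, Crit, Store}, keep only states in Sat with every successor in Z. Z1 = {Retry, Reset, Crit}; fixed.
Sat(AG A[busy U empty]) = {Retry, Reset, Crit}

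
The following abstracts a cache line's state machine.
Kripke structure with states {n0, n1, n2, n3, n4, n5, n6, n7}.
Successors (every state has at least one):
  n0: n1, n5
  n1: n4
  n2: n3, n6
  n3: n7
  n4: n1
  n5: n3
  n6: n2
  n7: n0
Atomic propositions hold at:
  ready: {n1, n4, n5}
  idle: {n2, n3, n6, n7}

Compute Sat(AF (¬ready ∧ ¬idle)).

Sat(¬ready) = {n0, n2, n3, n6, n7}
Sat(¬idle) = {n0, n1, n4, n5}
Sat(¬ready ∧ ¬idle) = {n0}
AF (¬ready ∧ ¬idle): least fixpoint, start Z0 = {n0}, add states with every successor in Z. Z1 = {n0, n7}; Z2 = {n0, n3, n7}; Z3 = {n0, n3, n5, n7}; fixed.
Sat(AF (¬ready ∧ ¬idle)) = {n0, n3, n5, n7}

{n0, n3, n5, n7}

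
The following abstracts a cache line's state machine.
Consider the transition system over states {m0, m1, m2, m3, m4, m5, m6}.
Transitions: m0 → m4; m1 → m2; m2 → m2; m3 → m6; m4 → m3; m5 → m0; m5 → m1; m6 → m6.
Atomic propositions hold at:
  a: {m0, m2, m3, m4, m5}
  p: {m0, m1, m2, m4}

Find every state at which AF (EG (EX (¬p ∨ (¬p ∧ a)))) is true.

{m0, m3, m4, m6}

Sat(¬p) = {m3, m5, m6}
Sat(¬p ∧ a) = {m3, m5}
Sat(¬p ∨ (¬p ∧ a)) = {m3, m5, m6}
Sat(EX (¬p ∨ (¬p ∧ a))) = {s : some successor in {m3, m5, m6}} = {m3, m4, m6}
EG (EX (¬p ∨ (¬p ∧ a))): greatest fixpoint, start Z0 = {m3, m4, m6}, keep only states in Sat with some successor in Z. Already a fixed point.
Sat(EG (EX (¬p ∨ (¬p ∧ a)))) = {m3, m4, m6}
AF (EG (EX (¬p ∨ (¬p ∧ a)))): least fixpoint, start Z0 = {m3, m4, m6}, add states with every successor in Z. Z1 = {m0, m3, m4, m6}; fixed.
Sat(AF (EG (EX (¬p ∨ (¬p ∧ a))))) = {m0, m3, m4, m6}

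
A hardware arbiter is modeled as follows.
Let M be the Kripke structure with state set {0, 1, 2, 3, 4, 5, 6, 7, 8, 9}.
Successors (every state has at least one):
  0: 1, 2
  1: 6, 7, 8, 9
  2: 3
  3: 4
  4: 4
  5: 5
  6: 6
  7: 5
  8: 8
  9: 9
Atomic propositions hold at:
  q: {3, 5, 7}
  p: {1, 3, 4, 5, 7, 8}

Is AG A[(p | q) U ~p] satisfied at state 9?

Sat(p | q) = {1, 3, 4, 5, 7, 8}
Sat(~p) = {0, 2, 6, 9}
A[(p | q) U ~p]: least fixpoint, start Z0 = Sat(~p) = {0, 2, 6, 9}, add states in Sat(p | q) with every successor in Z. Already a fixed point.
Sat(A[(p | q) U ~p]) = {0, 2, 6, 9}
AG A[(p | q) U ~p]: greatest fixpoint, start Z0 = {0, 2, 6, 9}, keep only states in Sat with every successor in Z. Z1 = {6, 9}; fixed.
Sat(AG A[(p | q) U ~p]) = {6, 9}
9 ∈ Sat(AG A[(p | q) U ~p]) = {6, 9}, so the formula holds at 9.

Yes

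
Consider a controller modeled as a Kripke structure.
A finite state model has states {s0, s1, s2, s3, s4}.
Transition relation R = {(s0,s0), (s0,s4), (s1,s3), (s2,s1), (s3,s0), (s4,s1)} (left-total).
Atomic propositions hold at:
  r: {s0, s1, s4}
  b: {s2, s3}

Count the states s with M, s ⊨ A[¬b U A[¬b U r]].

3

Sat(¬b) = {s0, s1, s4}
A[¬b U r]: least fixpoint, start Z0 = Sat(r) = {s0, s1, s4}, add states in Sat(¬b) with every successor in Z. Already a fixed point.
Sat(A[¬b U r]) = {s0, s1, s4}
A[¬b U A[¬b U r]]: least fixpoint, start Z0 = Sat(A[¬b U r]) = {s0, s1, s4}, add states in Sat(¬b) with every successor in Z. Already a fixed point.
Sat(A[¬b U A[¬b U r]]) = {s0, s1, s4}
|Sat(A[¬b U A[¬b U r]])| = |{s0, s1, s4}| = 3.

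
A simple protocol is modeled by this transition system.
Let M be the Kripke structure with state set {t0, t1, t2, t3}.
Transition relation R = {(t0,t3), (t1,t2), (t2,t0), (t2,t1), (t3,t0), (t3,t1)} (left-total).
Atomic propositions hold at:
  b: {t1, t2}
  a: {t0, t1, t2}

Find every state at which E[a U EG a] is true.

{t1, t2}

EG a: greatest fixpoint, start Z0 = {t0, t1, t2}, keep only states in Sat with some successor in Z. Z1 = {t1, t2}; fixed.
Sat(EG a) = {t1, t2}
E[a U EG a]: least fixpoint, start Z0 = Sat(EG a) = {t1, t2}, add states in Sat(a) with some successor in Z. Already a fixed point.
Sat(E[a U EG a]) = {t1, t2}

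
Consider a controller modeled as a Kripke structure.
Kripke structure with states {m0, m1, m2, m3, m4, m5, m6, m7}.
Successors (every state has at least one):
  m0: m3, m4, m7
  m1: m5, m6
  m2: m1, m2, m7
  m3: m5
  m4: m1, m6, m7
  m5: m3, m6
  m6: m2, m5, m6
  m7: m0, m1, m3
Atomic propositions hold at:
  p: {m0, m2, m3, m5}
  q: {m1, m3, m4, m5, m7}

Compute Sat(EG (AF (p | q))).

{m0, m1, m2, m3, m4, m5, m7}

Sat(p | q) = {m0, m1, m2, m3, m4, m5, m7}
AF (p | q): least fixpoint, start Z0 = {m0, m1, m2, m3, m4, m5, m7}, add states with every successor in Z. Already a fixed point.
Sat(AF (p | q)) = {m0, m1, m2, m3, m4, m5, m7}
EG (AF (p | q)): greatest fixpoint, start Z0 = {m0, m1, m2, m3, m4, m5, m7}, keep only states in Sat with some successor in Z. Already a fixed point.
Sat(EG (AF (p | q))) = {m0, m1, m2, m3, m4, m5, m7}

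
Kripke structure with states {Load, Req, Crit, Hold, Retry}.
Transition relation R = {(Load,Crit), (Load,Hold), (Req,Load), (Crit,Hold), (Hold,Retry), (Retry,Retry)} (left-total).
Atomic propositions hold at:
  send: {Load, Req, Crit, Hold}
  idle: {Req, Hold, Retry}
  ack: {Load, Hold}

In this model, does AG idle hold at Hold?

Yes

AG idle: greatest fixpoint, start Z0 = {Req, Hold, Retry}, keep only states in Sat with every successor in Z. Z1 = {Hold, Retry}; fixed.
Sat(AG idle) = {Hold, Retry}
Hold ∈ Sat(AG idle) = {Hold, Retry}, so the formula holds at Hold.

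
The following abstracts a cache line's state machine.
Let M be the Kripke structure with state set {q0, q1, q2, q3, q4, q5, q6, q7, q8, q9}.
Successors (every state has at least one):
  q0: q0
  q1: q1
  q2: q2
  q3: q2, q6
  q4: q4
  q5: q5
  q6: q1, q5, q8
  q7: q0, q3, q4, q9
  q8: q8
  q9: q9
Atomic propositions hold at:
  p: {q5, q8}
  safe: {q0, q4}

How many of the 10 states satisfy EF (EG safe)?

EG safe: greatest fixpoint, start Z0 = {q0, q4}, keep only states in Sat with some successor in Z. Already a fixed point.
Sat(EG safe) = {q0, q4}
EF (EG safe): least fixpoint, start Z0 = {q0, q4}, add states with some successor in Z. Z1 = {q0, q4, q7}; fixed.
Sat(EF (EG safe)) = {q0, q4, q7}
|Sat(EF (EG safe))| = |{q0, q4, q7}| = 3.

3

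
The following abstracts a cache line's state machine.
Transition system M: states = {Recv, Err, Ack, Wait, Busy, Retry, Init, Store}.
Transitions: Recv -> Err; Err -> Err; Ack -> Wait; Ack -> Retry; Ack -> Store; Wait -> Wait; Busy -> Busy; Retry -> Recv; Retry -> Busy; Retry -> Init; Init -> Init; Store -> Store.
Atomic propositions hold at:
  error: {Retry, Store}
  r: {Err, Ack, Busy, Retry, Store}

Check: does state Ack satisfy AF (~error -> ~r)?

Yes

Sat(~error) = {Recv, Err, Ack, Wait, Busy, Init}
Sat(~r) = {Recv, Wait, Init}
Sat(~error -> ~r) = {Recv, Wait, Retry, Init, Store}
AF (~error -> ~r): least fixpoint, start Z0 = {Recv, Wait, Retry, Init, Store}, add states with every successor in Z. Z1 = {Recv, Ack, Wait, Retry, Init, Store}; fixed.
Sat(AF (~error -> ~r)) = {Recv, Ack, Wait, Retry, Init, Store}
Ack ∈ Sat(AF (~error -> ~r)) = {Recv, Ack, Wait, Retry, Init, Store}, so the formula holds at Ack.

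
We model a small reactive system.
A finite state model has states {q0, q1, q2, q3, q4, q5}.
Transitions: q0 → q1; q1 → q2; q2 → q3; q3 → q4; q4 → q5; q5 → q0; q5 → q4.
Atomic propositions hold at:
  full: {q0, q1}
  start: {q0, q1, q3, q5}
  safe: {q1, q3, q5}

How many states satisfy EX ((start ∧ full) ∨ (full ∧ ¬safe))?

2

Sat(start ∧ full) = {q0, q1}
Sat(¬safe) = {q0, q2, q4}
Sat(full ∧ ¬safe) = {q0}
Sat((start ∧ full) ∨ (full ∧ ¬safe)) = {q0, q1}
Sat(EX ((start ∧ full) ∨ (full ∧ ¬safe))) = {s : some successor in {q0, q1}} = {q0, q5}
|Sat(EX ((start ∧ full) ∨ (full ∧ ¬safe)))| = |{q0, q5}| = 2.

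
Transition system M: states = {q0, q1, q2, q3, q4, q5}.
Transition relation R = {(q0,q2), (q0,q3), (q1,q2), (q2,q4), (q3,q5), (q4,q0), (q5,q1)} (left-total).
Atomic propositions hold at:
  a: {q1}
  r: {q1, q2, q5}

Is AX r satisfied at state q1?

Yes

Sat(AX r) = {s : every successor in {q1, q2, q5}} = {q1, q3, q5}
q1 ∈ Sat(AX r) = {q1, q3, q5}, so the formula holds at q1.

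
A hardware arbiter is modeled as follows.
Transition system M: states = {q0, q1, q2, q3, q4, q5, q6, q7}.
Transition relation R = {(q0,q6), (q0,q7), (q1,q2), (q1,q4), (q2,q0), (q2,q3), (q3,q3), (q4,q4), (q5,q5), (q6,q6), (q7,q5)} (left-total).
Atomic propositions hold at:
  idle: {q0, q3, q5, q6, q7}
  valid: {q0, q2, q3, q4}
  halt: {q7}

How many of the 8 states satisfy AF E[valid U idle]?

6

E[valid U idle]: least fixpoint, start Z0 = Sat(idle) = {q0, q3, q5, q6, q7}, add states in Sat(valid) with some successor in Z. Z1 = {q0, q2, q3, q5, q6, q7}; fixed.
Sat(E[valid U idle]) = {q0, q2, q3, q5, q6, q7}
AF E[valid U idle]: least fixpoint, start Z0 = {q0, q2, q3, q5, q6, q7}, add states with every successor in Z. Already a fixed point.
Sat(AF E[valid U idle]) = {q0, q2, q3, q5, q6, q7}
|Sat(AF E[valid U idle])| = |{q0, q2, q3, q5, q6, q7}| = 6.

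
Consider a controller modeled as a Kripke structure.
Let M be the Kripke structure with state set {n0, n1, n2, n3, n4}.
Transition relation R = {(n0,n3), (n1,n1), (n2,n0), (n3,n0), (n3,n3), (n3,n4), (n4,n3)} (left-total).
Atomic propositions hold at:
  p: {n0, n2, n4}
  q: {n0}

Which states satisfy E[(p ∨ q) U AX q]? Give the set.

{n2}

Sat(p ∨ q) = {n0, n2, n4}
Sat(AX q) = {s : every successor in {n0}} = {n2}
E[(p ∨ q) U AX q]: least fixpoint, start Z0 = Sat(AX q) = {n2}, add states in Sat(p ∨ q) with some successor in Z. Already a fixed point.
Sat(E[(p ∨ q) U AX q]) = {n2}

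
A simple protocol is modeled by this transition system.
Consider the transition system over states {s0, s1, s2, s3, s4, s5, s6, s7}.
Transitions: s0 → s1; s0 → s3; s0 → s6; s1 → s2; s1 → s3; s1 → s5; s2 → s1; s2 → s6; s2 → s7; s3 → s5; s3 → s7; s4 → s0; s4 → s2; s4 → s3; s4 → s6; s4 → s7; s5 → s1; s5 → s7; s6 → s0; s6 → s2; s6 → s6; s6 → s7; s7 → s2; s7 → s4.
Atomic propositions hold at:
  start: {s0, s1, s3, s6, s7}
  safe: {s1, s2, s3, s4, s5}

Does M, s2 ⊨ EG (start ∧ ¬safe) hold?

Sat(¬safe) = {s0, s6, s7}
Sat(start ∧ ¬safe) = {s0, s6, s7}
EG (start ∧ ¬safe): greatest fixpoint, start Z0 = {s0, s6, s7}, keep only states in Sat with some successor in Z. Z1 = {s0, s6}; fixed.
Sat(EG (start ∧ ¬safe)) = {s0, s6}
s2 ∉ Sat(EG (start ∧ ¬safe)) = {s0, s6}, so the formula does not hold at s2.

No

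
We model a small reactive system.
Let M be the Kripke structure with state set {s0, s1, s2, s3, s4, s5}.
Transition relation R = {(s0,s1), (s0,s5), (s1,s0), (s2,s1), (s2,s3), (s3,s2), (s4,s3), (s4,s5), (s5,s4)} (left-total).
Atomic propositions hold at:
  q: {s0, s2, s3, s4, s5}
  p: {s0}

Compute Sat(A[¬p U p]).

Sat(¬p) = {s1, s2, s3, s4, s5}
A[¬p U p]: least fixpoint, start Z0 = Sat(p) = {s0}, add states in Sat(¬p) with every successor in Z. Z1 = {s0, s1}; fixed.
Sat(A[¬p U p]) = {s0, s1}

{s0, s1}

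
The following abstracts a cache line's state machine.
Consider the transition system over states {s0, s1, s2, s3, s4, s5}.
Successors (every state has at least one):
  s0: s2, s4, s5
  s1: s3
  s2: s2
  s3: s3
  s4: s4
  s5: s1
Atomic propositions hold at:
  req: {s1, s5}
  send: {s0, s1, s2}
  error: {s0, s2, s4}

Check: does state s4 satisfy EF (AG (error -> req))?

Sat(error -> req) = {s1, s3, s5}
AG (error -> req): greatest fixpoint, start Z0 = {s1, s3, s5}, keep only states in Sat with every successor in Z. Already a fixed point.
Sat(AG (error -> req)) = {s1, s3, s5}
EF (AG (error -> req)): least fixpoint, start Z0 = {s1, s3, s5}, add states with some successor in Z. Z1 = {s0, s1, s3, s5}; fixed.
Sat(EF (AG (error -> req))) = {s0, s1, s3, s5}
s4 ∉ Sat(EF (AG (error -> req))) = {s0, s1, s3, s5}, so the formula does not hold at s4.

No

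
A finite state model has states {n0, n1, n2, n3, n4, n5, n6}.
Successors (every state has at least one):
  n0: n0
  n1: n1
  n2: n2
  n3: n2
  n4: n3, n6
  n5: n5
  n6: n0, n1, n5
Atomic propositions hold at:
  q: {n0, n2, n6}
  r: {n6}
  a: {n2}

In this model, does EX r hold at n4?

Sat(EX r) = {s : some successor in {n6}} = {n4}
n4 ∈ Sat(EX r) = {n4}, so the formula holds at n4.

Yes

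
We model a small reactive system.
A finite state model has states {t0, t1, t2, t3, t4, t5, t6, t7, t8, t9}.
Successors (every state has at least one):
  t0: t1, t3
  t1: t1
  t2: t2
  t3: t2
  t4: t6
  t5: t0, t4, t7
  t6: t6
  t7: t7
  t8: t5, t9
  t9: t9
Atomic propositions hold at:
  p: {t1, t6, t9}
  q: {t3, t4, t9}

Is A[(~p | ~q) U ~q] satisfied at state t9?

No

Sat(~p) = {t0, t2, t3, t4, t5, t7, t8}
Sat(~q) = {t0, t1, t2, t5, t6, t7, t8}
Sat(~p | ~q) = {t0, t1, t2, t3, t4, t5, t6, t7, t8}
A[(~p | ~q) U ~q]: least fixpoint, start Z0 = Sat(~q) = {t0, t1, t2, t5, t6, t7, t8}, add states in Sat(~p | ~q) with every successor in Z. Z1 = {t0, t1, t2, t3, t4, t5, t6, t7, t8}; fixed.
Sat(A[(~p | ~q) U ~q]) = {t0, t1, t2, t3, t4, t5, t6, t7, t8}
t9 ∉ Sat(A[(~p | ~q) U ~q]) = {t0, t1, t2, t3, t4, t5, t6, t7, t8}, so the formula does not hold at t9.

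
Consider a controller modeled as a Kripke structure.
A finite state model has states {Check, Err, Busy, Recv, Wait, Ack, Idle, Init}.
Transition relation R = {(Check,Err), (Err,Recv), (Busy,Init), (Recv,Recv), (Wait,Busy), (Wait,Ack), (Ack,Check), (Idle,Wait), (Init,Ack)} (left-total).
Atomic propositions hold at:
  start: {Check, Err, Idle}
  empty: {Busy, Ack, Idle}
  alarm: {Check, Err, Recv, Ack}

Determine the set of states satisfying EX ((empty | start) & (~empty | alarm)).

Sat(empty | start) = {Check, Err, Busy, Ack, Idle}
Sat(~empty) = {Check, Err, Recv, Wait, Init}
Sat(~empty | alarm) = {Check, Err, Recv, Wait, Ack, Init}
Sat((empty | start) & (~empty | alarm)) = {Check, Err, Ack}
Sat(EX ((empty | start) & (~empty | alarm))) = {s : some successor in {Check, Err, Ack}} = {Check, Wait, Ack, Init}

{Check, Wait, Ack, Init}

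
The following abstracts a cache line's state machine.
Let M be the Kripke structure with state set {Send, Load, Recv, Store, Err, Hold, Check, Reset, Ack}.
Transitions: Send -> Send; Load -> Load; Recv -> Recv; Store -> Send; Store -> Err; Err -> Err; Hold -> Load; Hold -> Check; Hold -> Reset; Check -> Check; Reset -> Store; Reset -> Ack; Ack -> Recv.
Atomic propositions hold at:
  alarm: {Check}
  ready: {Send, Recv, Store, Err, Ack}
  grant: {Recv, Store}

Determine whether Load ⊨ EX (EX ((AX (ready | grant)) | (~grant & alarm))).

Sat(ready | grant) = {Send, Recv, Store, Err, Ack}
Sat(AX (ready | grant)) = {s : every successor in {Send, Recv, Store, Err, Ack}} = {Send, Recv, Store, Err, Reset, Ack}
Sat(~grant) = {Send, Load, Err, Hold, Check, Reset, Ack}
Sat(~grant & alarm) = {Check}
Sat((AX (ready | grant)) | (~grant & alarm)) = {Send, Recv, Store, Err, Check, Reset, Ack}
Sat(EX ((AX (ready | grant)) | (~grant & alarm))) = {s : some successor in {Send, Recv, Store, Err, Check, Reset, Ack}} = {Send, Recv, Store, Err, Hold, Check, Reset, Ack}
Sat(EX (EX ((AX (ready | grant)) | (~grant & alarm)))) = {s : some successor in {Send, Recv, Store, Err, Hold, Check, Reset, Ack}} = {Send, Recv, Store, Err, Hold, Check, Reset, Ack}
Load ∉ Sat(EX (EX ((AX (ready | grant)) | (~grant & alarm)))) = {Send, Recv, Store, Err, Hold, Check, Reset, Ack}, so the formula does not hold at Load.

No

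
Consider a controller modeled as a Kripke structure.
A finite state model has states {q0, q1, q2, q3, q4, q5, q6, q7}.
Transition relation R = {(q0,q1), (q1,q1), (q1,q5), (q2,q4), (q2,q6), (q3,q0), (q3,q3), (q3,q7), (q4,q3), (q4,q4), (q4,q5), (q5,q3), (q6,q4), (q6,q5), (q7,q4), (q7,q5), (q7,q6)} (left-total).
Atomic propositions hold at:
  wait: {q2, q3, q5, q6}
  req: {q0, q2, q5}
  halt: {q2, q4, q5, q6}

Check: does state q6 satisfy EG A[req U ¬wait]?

Sat(¬wait) = {q0, q1, q4, q7}
A[req U ¬wait]: least fixpoint, start Z0 = Sat(¬wait) = {q0, q1, q4, q7}, add states in Sat(req) with every successor in Z. Already a fixed point.
Sat(A[req U ¬wait]) = {q0, q1, q4, q7}
EG A[req U ¬wait]: greatest fixpoint, start Z0 = {q0, q1, q4, q7}, keep only states in Sat with some successor in Z. Already a fixed point.
Sat(EG A[req U ¬wait]) = {q0, q1, q4, q7}
q6 ∉ Sat(EG A[req U ¬wait]) = {q0, q1, q4, q7}, so the formula does not hold at q6.

No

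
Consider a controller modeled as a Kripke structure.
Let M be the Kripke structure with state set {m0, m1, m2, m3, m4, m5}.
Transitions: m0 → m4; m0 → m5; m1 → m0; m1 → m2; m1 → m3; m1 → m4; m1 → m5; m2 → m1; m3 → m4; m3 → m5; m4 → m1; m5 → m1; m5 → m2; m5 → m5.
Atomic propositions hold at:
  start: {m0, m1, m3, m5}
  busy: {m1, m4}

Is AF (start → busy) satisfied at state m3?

No

Sat(start → busy) = {m1, m2, m4}
AF (start → busy): least fixpoint, start Z0 = {m1, m2, m4}, add states with every successor in Z. Already a fixed point.
Sat(AF (start → busy)) = {m1, m2, m4}
m3 ∉ Sat(AF (start → busy)) = {m1, m2, m4}, so the formula does not hold at m3.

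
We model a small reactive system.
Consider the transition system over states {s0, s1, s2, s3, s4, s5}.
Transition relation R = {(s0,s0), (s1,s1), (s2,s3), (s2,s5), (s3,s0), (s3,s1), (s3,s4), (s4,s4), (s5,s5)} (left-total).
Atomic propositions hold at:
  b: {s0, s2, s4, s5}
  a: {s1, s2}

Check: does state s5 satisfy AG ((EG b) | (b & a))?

EG b: greatest fixpoint, start Z0 = {s0, s2, s4, s5}, keep only states in Sat with some successor in Z. Already a fixed point.
Sat(EG b) = {s0, s2, s4, s5}
Sat(b & a) = {s2}
Sat((EG b) | (b & a)) = {s0, s2, s4, s5}
AG ((EG b) | (b & a)): greatest fixpoint, start Z0 = {s0, s2, s4, s5}, keep only states in Sat with every successor in Z. Z1 = {s0, s4, s5}; fixed.
Sat(AG ((EG b) | (b & a))) = {s0, s4, s5}
s5 ∈ Sat(AG ((EG b) | (b & a))) = {s0, s4, s5}, so the formula holds at s5.

Yes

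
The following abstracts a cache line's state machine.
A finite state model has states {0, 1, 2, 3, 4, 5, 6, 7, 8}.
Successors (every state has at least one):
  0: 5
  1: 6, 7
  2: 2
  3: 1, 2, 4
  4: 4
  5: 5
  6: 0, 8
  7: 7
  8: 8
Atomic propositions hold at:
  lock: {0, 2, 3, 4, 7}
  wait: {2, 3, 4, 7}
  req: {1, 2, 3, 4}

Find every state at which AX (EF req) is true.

{2, 3, 4}

EF req: least fixpoint, start Z0 = {1, 2, 3, 4}, add states with some successor in Z. Already a fixed point.
Sat(EF req) = {1, 2, 3, 4}
Sat(AX (EF req)) = {s : every successor in {1, 2, 3, 4}} = {2, 3, 4}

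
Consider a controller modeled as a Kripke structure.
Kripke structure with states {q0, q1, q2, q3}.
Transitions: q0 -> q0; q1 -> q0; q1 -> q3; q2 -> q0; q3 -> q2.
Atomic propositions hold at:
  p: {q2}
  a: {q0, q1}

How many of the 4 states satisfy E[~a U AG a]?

3

Sat(~a) = {q2, q3}
AG a: greatest fixpoint, start Z0 = {q0, q1}, keep only states in Sat with every successor in Z. Z1 = {q0}; fixed.
Sat(AG a) = {q0}
E[~a U AG a]: least fixpoint, start Z0 = Sat(AG a) = {q0}, add states in Sat(~a) with some successor in Z. Z1 = {q0, q2}; Z2 = {q0, q2, q3}; fixed.
Sat(E[~a U AG a]) = {q0, q2, q3}
|Sat(E[~a U AG a])| = |{q0, q2, q3}| = 3.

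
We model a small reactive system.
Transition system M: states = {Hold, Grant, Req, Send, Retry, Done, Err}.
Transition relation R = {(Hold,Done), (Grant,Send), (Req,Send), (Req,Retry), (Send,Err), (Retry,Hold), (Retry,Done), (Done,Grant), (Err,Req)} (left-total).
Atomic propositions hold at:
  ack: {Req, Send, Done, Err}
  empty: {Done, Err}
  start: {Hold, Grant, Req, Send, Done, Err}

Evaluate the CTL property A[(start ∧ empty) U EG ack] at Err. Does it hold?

Sat(start ∧ empty) = {Done, Err}
EG ack: greatest fixpoint, start Z0 = {Req, Send, Done, Err}, keep only states in Sat with some successor in Z. Z1 = {Req, Send, Err}; fixed.
Sat(EG ack) = {Req, Send, Err}
A[(start ∧ empty) U EG ack]: least fixpoint, start Z0 = Sat(EG ack) = {Req, Send, Err}, add states in Sat(start ∧ empty) with every successor in Z. Already a fixed point.
Sat(A[(start ∧ empty) U EG ack]) = {Req, Send, Err}
Err ∈ Sat(A[(start ∧ empty) U EG ack]) = {Req, Send, Err}, so the formula holds at Err.

Yes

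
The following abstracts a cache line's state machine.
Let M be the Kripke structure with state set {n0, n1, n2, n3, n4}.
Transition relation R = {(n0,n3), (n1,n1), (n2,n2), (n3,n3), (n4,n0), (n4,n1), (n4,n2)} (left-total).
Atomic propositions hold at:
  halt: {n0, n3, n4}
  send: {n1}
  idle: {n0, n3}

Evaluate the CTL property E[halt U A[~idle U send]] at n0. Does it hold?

Sat(~idle) = {n1, n2, n4}
A[~idle U send]: least fixpoint, start Z0 = Sat(send) = {n1}, add states in Sat(~idle) with every successor in Z. Already a fixed point.
Sat(A[~idle U send]) = {n1}
E[halt U A[~idle U send]]: least fixpoint, start Z0 = Sat(A[~idle U send]) = {n1}, add states in Sat(halt) with some successor in Z. Z1 = {n1, n4}; fixed.
Sat(E[halt U A[~idle U send]]) = {n1, n4}
n0 ∉ Sat(E[halt U A[~idle U send]]) = {n1, n4}, so the formula does not hold at n0.

No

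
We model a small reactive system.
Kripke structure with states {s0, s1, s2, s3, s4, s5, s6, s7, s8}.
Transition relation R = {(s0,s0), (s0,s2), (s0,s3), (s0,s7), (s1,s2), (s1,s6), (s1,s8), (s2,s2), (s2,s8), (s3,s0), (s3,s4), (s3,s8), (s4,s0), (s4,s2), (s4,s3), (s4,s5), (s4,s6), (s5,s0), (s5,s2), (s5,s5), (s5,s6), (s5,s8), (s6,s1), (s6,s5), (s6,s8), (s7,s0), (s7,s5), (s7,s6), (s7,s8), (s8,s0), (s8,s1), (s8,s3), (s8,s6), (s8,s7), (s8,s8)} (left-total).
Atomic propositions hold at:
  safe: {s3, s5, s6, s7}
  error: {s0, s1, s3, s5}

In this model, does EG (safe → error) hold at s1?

Sat(safe → error) = {s0, s1, s2, s3, s4, s5, s8}
EG (safe → error): greatest fixpoint, start Z0 = {s0, s1, s2, s3, s4, s5, s8}, keep only states in Sat with some successor in Z. Already a fixed point.
Sat(EG (safe → error)) = {s0, s1, s2, s3, s4, s5, s8}
s1 ∈ Sat(EG (safe → error)) = {s0, s1, s2, s3, s4, s5, s8}, so the formula holds at s1.

Yes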